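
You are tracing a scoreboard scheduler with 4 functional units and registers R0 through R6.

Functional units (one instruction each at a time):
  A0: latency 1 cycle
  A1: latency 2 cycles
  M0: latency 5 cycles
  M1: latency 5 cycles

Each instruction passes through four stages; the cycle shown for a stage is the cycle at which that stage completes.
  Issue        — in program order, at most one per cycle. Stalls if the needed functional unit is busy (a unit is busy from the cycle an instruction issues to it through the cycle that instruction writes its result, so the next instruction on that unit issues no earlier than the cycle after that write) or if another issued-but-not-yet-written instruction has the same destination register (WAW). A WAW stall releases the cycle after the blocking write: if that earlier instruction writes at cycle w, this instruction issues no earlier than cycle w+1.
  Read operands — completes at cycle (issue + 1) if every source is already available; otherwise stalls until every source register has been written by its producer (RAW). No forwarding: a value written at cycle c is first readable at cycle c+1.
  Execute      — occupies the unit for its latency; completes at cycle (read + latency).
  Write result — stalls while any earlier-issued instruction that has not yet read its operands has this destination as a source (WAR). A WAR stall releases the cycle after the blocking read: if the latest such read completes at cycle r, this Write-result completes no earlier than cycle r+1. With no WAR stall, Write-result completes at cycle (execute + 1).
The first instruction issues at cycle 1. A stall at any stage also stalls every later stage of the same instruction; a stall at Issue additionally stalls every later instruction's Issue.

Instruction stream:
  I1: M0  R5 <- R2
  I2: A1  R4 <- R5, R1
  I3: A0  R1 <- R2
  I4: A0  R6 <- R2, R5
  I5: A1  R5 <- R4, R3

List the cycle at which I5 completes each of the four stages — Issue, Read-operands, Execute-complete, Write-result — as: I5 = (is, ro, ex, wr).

I5 = (13, 14, 16, 17)

I1: IS=1 RO=2 EX=7 WR=8
I2: IS=2 RO=9 EX=11 WR=12  [RAW R5: wait I1 write@8]
I3: IS=3 RO=4 EX=5 WR=10  [WAR R1: wait I2 read@9]
I4: IS=11 RO=12 EX=13 WR=14  [struct: A0 busy until I3 writes@10]
I5: IS=13 RO=14 EX=16 WR=17  [struct: A1 busy until I2 writes@12]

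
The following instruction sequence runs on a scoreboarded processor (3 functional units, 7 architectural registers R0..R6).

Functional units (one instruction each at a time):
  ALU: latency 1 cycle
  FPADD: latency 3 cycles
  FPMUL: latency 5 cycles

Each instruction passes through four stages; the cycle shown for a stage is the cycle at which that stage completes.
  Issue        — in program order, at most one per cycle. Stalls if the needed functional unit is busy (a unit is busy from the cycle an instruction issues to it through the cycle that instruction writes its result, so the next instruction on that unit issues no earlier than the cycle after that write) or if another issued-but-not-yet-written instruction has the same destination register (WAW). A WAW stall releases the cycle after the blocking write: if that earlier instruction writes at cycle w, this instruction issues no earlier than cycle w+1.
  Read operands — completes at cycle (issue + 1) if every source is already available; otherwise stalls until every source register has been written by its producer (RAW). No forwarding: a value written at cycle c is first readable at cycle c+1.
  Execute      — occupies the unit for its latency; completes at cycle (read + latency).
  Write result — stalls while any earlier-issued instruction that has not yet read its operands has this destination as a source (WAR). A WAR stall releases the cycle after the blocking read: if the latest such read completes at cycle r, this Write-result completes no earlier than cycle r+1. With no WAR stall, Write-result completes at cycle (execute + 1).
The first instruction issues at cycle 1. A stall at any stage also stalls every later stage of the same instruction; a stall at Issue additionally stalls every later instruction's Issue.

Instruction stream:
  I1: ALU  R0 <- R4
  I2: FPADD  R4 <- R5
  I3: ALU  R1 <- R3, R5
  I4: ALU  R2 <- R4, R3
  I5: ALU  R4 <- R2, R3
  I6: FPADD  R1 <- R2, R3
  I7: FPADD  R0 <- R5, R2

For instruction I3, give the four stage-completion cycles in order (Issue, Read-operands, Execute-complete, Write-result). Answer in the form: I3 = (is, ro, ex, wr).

I1  is:1  ro:2  ex:3  wr:4
I2  is:2  ro:3  ex:6  wr:7
I3  is:5  ro:6  ex:7  wr:8  — struct: ALU busy until I1 writes@4
I4  is:9  ro:10  ex:11  wr:12  — struct: ALU busy until I3 writes@8
I5  is:13  ro:14  ex:15  wr:16  — struct: ALU busy until I4 writes@12
I6  is:14  ro:15  ex:18  wr:19
I7  is:20  ro:21  ex:24  wr:25  — struct: FPADD busy until I6 writes@19

I3 = (5, 6, 7, 8)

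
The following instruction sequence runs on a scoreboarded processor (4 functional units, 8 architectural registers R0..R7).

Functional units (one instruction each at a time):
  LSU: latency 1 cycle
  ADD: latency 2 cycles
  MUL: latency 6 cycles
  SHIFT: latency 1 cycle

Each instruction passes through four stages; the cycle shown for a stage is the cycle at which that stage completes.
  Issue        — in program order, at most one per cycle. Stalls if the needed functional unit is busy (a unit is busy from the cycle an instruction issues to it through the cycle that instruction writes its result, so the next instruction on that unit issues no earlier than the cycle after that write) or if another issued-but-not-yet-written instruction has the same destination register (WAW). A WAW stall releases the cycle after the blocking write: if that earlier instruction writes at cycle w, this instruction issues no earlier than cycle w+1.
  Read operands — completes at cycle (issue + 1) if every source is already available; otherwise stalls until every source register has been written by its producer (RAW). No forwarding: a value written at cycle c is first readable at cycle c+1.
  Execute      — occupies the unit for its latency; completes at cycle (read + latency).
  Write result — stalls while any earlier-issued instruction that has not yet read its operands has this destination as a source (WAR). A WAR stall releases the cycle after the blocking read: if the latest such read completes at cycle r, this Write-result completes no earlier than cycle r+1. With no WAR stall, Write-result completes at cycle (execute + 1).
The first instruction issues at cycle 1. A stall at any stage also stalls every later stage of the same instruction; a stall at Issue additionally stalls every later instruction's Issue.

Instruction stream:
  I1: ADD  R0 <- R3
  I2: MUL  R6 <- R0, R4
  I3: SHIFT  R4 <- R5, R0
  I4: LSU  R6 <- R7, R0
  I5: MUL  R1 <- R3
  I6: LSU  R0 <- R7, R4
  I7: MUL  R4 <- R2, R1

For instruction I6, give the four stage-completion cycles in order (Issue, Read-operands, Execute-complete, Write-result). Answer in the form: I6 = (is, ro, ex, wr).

t=1  I1 dispatched to ADD
t=2  I1 operands ready; I2 dispatched to MUL
t=3  I3 dispatched to SHIFT
t=4  I1 complete
t=5  R0←I1
t=6  I2 operands ready; I3 operands ready
t=7  I3 complete
t=8  R4←I3
t=12  I2 complete
t=13  R6←I2
t=14  I4 dispatched to LSU
t=15  I4 operands ready; I5 dispatched to MUL
t=16  I4 complete; I5 operands ready
t=17  R6←I4
t=18  I6 dispatched to LSU
t=19  I6 operands ready
t=20  I6 complete
t=21  R0←I6
t=22  I5 complete
t=23  R1←I5
t=24  I7 dispatched to MUL
t=25  I7 operands ready
t=31  I7 complete
t=32  R4←I7

I6 = (18, 19, 20, 21)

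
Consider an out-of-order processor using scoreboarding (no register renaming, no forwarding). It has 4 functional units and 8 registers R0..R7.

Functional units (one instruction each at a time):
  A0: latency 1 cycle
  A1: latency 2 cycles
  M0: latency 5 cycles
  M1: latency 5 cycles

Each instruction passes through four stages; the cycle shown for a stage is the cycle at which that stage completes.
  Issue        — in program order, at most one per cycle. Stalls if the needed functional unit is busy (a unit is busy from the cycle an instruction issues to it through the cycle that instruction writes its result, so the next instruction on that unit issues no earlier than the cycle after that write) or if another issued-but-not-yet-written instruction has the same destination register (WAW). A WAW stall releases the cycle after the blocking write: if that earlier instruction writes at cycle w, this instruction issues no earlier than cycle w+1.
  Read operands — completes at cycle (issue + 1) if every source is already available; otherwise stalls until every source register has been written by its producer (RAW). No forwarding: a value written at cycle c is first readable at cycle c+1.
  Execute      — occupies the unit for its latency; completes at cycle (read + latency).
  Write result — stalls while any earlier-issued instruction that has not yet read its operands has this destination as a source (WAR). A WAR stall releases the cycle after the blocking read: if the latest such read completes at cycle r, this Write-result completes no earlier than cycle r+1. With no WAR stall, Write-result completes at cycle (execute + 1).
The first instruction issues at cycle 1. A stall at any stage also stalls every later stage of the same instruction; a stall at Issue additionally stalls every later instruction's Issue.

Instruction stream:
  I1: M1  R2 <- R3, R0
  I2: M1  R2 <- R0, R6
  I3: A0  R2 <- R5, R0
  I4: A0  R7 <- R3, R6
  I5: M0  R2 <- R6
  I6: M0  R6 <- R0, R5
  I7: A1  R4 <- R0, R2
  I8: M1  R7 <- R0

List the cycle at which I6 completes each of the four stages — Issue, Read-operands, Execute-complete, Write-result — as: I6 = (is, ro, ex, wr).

1) issue 1, read 2, done 7, write 8
2) issue 9, read 10, done 15, write 16  <struct: M1 busy until I1 writes@8>
3) issue 17, read 18, done 19, write 20  <WAW R2: wait I2 write@16>
4) issue 21, read 22, done 23, write 24  <struct: A0 busy until I3 writes@20>
5) issue 22, read 23, done 28, write 29
6) issue 30, read 31, done 36, write 37  <struct: M0 busy until I5 writes@29>
7) issue 31, read 32, done 34, write 35
8) issue 32, read 33, done 38, write 39

I6 = (30, 31, 36, 37)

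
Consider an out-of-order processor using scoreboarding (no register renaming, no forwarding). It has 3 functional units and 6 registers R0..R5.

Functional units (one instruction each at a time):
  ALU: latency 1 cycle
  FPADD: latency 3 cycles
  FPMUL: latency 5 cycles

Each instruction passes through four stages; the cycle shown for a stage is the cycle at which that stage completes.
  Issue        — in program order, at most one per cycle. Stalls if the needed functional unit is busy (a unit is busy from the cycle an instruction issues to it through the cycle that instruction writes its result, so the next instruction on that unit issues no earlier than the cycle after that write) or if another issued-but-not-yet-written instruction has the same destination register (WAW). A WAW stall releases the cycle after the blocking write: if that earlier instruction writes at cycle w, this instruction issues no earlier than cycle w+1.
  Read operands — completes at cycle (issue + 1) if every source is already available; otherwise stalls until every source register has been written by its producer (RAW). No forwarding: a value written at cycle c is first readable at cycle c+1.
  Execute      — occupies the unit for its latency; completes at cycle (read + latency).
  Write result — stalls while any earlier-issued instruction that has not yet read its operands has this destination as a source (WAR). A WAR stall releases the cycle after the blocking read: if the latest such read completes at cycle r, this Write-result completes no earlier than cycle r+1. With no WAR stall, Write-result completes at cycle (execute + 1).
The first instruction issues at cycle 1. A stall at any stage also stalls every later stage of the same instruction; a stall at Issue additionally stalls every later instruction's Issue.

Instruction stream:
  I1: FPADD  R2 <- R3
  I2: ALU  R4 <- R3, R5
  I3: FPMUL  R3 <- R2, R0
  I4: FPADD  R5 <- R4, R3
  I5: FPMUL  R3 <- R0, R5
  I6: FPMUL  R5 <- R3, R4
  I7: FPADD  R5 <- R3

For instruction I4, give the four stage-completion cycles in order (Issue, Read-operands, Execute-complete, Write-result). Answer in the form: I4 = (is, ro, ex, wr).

I1: IS=1 RO=2 EX=5 WR=6
I2: IS=2 RO=3 EX=4 WR=5
I3: IS=3 RO=7 EX=12 WR=13  [RAW R2: wait I1 write@6]
I4: IS=7 RO=14 EX=17 WR=18  [struct: FPADD busy until I1 writes@6; RAW R3: wait I3 write@13]
I5: IS=14 RO=19 EX=24 WR=25  [struct: FPMUL busy until I3 writes@13; RAW R5: wait I4 write@18]
I6: IS=26 RO=27 EX=32 WR=33  [struct: FPMUL busy until I5 writes@25]
I7: IS=34 RO=35 EX=38 WR=39  [WAW R5: wait I6 write@33]

I4 = (7, 14, 17, 18)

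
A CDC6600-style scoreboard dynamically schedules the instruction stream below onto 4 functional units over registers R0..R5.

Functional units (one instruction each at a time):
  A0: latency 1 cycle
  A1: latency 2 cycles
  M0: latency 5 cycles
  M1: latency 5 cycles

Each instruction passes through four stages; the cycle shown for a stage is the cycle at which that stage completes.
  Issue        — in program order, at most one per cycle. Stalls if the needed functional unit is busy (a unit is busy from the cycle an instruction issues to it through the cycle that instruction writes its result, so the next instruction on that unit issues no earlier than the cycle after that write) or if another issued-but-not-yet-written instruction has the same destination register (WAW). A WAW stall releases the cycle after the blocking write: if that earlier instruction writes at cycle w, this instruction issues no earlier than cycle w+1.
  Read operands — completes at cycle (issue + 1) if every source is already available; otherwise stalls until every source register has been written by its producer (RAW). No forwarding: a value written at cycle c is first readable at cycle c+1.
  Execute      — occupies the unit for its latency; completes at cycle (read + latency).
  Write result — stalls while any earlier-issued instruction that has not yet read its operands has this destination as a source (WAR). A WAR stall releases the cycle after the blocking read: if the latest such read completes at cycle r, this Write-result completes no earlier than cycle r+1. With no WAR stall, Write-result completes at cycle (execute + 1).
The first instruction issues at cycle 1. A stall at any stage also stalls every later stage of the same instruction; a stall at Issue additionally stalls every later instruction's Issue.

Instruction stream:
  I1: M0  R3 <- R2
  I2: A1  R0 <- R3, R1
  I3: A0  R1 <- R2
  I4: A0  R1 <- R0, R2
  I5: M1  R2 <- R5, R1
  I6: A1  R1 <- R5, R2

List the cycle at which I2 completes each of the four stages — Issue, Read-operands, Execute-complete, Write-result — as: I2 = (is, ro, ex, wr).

I1: IS=1 RO=2 EX=7 WR=8
I2: IS=2 RO=9 EX=11 WR=12  [RAW R3: wait I1 write@8]
I3: IS=3 RO=4 EX=5 WR=10  [WAR R1: wait I2 read@9]
I4: IS=11 RO=13 EX=14 WR=15  [struct: A0 busy until I3 writes@10; RAW R0: wait I2 write@12]
I5: IS=12 RO=16 EX=21 WR=22  [RAW R1: wait I4 write@15]
I6: IS=16 RO=23 EX=25 WR=26  [WAW R1: wait I4 write@15; RAW R2: wait I5 write@22]

I2 = (2, 9, 11, 12)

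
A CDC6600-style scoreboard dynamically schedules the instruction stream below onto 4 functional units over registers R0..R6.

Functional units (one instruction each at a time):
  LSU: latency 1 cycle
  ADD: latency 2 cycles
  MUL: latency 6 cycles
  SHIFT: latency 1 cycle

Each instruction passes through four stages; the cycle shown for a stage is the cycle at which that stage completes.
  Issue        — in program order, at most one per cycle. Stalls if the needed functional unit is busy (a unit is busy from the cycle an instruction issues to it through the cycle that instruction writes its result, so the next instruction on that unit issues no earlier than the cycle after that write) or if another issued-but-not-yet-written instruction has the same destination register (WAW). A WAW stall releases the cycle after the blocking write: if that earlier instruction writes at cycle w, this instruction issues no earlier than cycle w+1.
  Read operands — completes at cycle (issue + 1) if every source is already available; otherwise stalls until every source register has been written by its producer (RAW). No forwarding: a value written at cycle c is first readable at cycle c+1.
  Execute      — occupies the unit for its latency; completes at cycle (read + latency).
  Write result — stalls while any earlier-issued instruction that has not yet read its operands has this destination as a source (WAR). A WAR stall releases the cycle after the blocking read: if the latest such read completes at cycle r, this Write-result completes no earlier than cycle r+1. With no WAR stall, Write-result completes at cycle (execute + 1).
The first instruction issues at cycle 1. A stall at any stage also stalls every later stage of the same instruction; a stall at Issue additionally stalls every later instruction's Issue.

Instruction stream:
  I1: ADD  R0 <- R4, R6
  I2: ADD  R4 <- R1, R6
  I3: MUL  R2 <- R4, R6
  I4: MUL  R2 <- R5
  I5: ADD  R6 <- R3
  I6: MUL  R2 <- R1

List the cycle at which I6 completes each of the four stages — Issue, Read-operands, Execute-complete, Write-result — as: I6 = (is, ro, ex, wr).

I6 = (28, 29, 35, 36)

[I1] 1/2/4/5
[I2] 6/7/9/10  (struct: ADD busy until I1 writes@5)
[I3] 7/11/17/18  (RAW R4: wait I2 write@10)
[I4] 19/20/26/27  (struct: MUL busy until I3 writes@18)
[I5] 20/21/23/24
[I6] 28/29/35/36  (struct: MUL busy until I4 writes@27)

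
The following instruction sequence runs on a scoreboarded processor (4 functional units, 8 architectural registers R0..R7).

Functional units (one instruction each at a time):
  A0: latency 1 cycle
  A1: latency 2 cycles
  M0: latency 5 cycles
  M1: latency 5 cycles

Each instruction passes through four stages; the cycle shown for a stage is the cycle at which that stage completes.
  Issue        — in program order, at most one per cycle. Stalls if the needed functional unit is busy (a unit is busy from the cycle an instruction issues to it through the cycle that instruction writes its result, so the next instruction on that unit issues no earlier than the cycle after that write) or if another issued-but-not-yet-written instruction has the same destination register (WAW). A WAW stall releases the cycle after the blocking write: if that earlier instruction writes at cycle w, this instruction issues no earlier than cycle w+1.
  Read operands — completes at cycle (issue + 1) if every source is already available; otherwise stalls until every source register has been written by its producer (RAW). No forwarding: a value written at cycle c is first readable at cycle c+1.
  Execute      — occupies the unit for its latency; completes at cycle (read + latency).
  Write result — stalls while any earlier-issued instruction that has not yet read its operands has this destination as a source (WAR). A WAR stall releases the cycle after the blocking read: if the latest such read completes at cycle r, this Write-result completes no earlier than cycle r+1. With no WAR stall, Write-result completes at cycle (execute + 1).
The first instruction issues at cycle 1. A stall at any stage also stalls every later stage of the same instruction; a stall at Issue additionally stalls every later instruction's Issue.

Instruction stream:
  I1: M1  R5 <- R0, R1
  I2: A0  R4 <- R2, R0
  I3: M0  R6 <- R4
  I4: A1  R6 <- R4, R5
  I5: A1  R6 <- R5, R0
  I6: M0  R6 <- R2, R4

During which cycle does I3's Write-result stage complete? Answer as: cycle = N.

cycle = 12

c1: I1 issues→M1
c2: I1 reads | I2 issues→A0
c3: I2 reads | I3 issues→M0
c4: I2 exec-done
c5: I2 writes R4
c6: I3 reads
c7: I1 exec-done
c8: I1 writes R5
c11: I3 exec-done
c12: I3 writes R6
c13: I4 issues→A1
c14: I4 reads
c16: I4 exec-done
c17: I4 writes R6
c18: I5 issues→A1
c19: I5 reads
c21: I5 exec-done
c22: I5 writes R6
c23: I6 issues→M0
c24: I6 reads
c29: I6 exec-done
c30: I6 writes R6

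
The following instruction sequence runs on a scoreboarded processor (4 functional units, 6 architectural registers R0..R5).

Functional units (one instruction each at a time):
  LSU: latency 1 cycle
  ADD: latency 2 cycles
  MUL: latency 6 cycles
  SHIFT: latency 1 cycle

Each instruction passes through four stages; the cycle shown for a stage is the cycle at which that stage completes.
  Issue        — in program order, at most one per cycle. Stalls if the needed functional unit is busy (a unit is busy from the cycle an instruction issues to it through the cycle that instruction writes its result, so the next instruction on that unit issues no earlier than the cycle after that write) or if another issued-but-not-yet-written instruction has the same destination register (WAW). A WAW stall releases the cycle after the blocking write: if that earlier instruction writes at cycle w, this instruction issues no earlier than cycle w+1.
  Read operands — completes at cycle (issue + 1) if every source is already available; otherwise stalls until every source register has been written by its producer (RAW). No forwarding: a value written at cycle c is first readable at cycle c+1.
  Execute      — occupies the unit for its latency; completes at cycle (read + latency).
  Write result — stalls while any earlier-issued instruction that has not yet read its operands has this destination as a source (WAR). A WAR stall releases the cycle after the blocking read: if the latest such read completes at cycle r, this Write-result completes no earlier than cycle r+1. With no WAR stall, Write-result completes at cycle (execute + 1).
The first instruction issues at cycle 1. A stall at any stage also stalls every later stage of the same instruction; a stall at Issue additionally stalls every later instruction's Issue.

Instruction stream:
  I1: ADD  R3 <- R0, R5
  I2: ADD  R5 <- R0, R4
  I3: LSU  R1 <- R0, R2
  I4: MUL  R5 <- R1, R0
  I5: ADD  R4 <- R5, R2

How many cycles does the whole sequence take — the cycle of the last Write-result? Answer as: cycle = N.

[1] I1 issues→ADD
[2] I1 reads
[4] I1 exec-done
[5] I1 writes R3
[6] I2 issues→ADD
[7] I2 reads, I3 issues→LSU
[8] I3 reads
[9] I2 exec-done, I3 exec-done
[10] I2 writes R5, I3 writes R1
[11] I4 issues→MUL
[12] I4 reads, I5 issues→ADD
[18] I4 exec-done
[19] I4 writes R5
[20] I5 reads
[22] I5 exec-done
[23] I5 writes R4

cycle = 23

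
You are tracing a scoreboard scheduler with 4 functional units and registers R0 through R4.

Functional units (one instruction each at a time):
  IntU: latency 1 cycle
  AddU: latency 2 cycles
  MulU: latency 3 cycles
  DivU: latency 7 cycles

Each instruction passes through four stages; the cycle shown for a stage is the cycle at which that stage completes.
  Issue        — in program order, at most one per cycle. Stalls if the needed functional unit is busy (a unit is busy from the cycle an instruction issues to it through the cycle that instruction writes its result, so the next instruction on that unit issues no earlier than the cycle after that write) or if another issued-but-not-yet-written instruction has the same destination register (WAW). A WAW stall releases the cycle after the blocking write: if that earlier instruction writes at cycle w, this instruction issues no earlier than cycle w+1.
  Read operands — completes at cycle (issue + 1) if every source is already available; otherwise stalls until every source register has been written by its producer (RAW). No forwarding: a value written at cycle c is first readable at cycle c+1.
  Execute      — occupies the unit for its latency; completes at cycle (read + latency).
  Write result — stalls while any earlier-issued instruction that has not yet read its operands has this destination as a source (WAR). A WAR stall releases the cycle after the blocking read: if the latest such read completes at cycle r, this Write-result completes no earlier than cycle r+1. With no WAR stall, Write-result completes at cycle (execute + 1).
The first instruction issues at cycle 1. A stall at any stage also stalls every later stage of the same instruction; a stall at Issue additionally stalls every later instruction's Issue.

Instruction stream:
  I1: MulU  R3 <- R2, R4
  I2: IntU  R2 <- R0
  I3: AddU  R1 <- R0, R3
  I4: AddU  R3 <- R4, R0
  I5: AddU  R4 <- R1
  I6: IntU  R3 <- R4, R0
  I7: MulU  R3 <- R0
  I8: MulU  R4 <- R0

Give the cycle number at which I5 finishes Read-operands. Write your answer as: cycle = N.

t=1  I1 issues→MulU
t=2  I1 reads, I2 issues→IntU
t=3  I2 reads, I3 issues→AddU
t=4  I2 exec-done
t=5  I1 exec-done, I2 writes R2
t=6  I1 writes R3
t=7  I3 reads
t=9  I3 exec-done
t=10  I3 writes R1
t=11  I4 issues→AddU
t=12  I4 reads
t=14  I4 exec-done
t=15  I4 writes R3
t=16  I5 issues→AddU
t=17  I5 reads, I6 issues→IntU
t=19  I5 exec-done
t=20  I5 writes R4
t=21  I6 reads
t=22  I6 exec-done
t=23  I6 writes R3
t=24  I7 issues→MulU
t=25  I7 reads
t=28  I7 exec-done
t=29  I7 writes R3
t=30  I8 issues→MulU
t=31  I8 reads
t=34  I8 exec-done
t=35  I8 writes R4

cycle = 17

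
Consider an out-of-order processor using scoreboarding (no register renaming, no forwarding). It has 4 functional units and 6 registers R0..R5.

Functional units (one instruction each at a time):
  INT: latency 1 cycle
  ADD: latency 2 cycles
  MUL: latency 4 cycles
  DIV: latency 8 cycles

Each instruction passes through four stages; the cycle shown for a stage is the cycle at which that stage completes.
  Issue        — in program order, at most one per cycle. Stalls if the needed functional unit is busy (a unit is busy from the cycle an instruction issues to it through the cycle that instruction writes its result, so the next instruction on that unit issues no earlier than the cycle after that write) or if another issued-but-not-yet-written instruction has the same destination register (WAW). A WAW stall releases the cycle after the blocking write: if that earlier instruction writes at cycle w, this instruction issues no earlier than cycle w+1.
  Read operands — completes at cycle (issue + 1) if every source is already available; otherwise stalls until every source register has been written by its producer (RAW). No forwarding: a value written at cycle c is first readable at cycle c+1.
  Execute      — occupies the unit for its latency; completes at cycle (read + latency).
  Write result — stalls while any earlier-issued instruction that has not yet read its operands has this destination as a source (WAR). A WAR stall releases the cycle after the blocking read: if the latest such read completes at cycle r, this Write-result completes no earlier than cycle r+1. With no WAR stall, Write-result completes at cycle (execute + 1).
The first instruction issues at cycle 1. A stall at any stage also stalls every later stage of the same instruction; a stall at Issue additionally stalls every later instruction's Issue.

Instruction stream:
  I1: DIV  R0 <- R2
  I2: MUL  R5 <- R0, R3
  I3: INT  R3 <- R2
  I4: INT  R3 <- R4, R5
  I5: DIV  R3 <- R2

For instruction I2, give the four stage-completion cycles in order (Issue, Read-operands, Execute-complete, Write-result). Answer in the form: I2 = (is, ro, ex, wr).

cycle 1: I1→DIV
cycle 2: I1 RO · I2→MUL
cycle 3: I3→INT
cycle 4: I3 RO
cycle 5: I3 EX
cycle 10: I1 EX
cycle 11: I1 WR R0
cycle 12: I2 RO
cycle 13: I3 WR R3
cycle 14: I4→INT
cycle 16: I2 EX
cycle 17: I2 WR R5
cycle 18: I4 RO
cycle 19: I4 EX
cycle 20: I4 WR R3
cycle 21: I5→DIV
cycle 22: I5 RO
cycle 30: I5 EX
cycle 31: I5 WR R3

I2 = (2, 12, 16, 17)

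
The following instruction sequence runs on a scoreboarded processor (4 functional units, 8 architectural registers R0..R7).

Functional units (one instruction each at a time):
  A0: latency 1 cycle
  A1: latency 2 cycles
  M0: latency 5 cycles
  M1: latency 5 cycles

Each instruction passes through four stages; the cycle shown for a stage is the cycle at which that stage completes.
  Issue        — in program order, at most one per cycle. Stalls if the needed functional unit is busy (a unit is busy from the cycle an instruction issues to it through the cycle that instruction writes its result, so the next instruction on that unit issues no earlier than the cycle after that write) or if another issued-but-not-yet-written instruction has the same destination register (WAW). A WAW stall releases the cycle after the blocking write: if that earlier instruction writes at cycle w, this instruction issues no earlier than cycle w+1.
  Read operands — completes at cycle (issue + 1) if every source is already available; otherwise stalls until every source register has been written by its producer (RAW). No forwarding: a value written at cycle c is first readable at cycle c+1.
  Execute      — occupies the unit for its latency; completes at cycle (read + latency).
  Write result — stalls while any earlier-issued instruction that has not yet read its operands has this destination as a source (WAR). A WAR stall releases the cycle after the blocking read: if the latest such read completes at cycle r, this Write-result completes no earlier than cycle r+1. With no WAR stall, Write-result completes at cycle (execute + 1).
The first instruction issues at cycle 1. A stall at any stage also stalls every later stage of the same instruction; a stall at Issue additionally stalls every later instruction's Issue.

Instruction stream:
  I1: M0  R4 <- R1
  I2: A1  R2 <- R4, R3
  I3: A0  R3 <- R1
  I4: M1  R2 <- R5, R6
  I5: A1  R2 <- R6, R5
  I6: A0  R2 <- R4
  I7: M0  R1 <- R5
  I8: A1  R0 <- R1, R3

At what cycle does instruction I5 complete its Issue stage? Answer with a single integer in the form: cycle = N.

cycle = 21

1) issue 1, read 2, done 7, write 8
2) issue 2, read 9, done 11, write 12  <RAW R4: wait I1 write@8>
3) issue 3, read 4, done 5, write 10  <WAR R3: wait I2 read@9>
4) issue 13, read 14, done 19, write 20  <WAW R2: wait I2 write@12>
5) issue 21, read 22, done 24, write 25  <WAW R2: wait I4 write@20>
6) issue 26, read 27, done 28, write 29  <WAW R2: wait I5 write@25>
7) issue 27, read 28, done 33, write 34
8) issue 28, read 35, done 37, write 38  <RAW R1: wait I7 write@34>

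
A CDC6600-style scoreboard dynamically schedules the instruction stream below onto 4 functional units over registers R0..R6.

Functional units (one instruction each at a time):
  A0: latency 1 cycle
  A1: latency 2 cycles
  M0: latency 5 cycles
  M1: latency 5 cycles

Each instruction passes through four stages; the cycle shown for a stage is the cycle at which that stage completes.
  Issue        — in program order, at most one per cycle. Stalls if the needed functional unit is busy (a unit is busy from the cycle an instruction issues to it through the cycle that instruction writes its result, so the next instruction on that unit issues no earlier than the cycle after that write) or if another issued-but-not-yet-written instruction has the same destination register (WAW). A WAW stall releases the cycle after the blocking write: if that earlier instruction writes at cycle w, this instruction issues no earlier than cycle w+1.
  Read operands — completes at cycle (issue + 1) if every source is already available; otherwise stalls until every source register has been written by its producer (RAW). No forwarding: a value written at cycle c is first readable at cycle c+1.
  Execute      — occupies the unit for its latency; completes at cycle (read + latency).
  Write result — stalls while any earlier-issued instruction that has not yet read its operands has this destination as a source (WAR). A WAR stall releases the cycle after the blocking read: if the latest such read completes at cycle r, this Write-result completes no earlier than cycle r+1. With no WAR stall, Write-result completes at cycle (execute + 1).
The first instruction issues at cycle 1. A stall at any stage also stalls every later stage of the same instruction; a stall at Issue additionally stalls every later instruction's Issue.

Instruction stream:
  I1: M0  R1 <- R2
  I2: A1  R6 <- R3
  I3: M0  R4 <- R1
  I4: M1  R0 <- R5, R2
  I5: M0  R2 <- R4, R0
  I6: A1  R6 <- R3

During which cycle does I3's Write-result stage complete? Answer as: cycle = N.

I1 -> (1, 2, 7, 8)
I2 -> (2, 3, 5, 6)
I3 -> (9, 10, 15, 16)  // struct: M0 busy until I1 writes@8
I4 -> (10, 11, 16, 17)
I5 -> (17, 18, 23, 24)  // struct: M0 busy until I3 writes@16
I6 -> (18, 19, 21, 22)

cycle = 16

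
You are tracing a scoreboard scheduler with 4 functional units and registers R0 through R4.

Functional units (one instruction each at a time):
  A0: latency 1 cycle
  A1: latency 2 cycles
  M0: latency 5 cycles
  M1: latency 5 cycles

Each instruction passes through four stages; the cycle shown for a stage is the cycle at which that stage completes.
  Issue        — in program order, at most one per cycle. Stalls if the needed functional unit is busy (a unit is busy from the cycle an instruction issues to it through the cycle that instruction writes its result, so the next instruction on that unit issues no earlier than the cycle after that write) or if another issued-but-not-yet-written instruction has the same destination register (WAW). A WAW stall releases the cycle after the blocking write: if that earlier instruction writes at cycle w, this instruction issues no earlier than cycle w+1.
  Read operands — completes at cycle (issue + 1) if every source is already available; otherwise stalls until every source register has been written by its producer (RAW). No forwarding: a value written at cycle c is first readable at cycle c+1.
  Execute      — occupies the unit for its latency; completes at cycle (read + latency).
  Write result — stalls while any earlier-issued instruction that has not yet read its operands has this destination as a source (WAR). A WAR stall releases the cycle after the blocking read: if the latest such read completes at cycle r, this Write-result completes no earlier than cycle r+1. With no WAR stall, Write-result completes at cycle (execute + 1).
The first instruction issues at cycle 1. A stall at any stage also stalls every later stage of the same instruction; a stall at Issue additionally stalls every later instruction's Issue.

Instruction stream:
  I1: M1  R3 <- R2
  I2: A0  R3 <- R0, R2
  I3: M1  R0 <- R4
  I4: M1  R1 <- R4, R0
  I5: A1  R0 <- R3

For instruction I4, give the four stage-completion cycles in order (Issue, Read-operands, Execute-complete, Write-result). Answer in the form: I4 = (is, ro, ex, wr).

I1  is:1  ro:2  ex:7  wr:8
I2  is:9  ro:10  ex:11  wr:12  — WAW R3: wait I1 write@8
I3  is:10  ro:11  ex:16  wr:17
I4  is:18  ro:19  ex:24  wr:25  — struct: M1 busy until I3 writes@17
I5  is:19  ro:20  ex:22  wr:23

I4 = (18, 19, 24, 25)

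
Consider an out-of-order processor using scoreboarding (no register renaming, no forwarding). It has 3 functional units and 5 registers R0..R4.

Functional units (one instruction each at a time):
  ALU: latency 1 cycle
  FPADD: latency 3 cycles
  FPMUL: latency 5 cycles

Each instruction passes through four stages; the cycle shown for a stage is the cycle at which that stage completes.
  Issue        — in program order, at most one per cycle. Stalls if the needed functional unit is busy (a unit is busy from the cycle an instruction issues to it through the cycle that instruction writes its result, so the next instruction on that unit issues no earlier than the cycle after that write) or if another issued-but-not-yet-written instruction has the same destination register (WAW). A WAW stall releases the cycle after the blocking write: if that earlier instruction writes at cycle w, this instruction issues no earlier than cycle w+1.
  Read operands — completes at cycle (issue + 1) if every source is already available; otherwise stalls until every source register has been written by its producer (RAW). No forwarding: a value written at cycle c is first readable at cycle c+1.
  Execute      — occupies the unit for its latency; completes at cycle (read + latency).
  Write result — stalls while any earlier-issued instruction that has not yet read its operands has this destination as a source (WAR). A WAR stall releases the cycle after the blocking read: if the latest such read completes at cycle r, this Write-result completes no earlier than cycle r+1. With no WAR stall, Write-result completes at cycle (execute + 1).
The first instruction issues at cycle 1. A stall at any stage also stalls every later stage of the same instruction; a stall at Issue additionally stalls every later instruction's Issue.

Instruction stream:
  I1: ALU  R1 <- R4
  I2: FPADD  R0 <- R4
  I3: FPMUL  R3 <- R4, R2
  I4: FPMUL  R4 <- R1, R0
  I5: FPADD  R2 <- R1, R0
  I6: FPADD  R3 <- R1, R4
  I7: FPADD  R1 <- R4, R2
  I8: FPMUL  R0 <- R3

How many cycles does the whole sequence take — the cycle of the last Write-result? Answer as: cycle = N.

cycle = 32

c1: I1→ALU
c2: I1 RO | I2→FPADD
c3: I1 EX | I2 RO | I3→FPMUL
c4: I1 WR R1 | I3 RO
c6: I2 EX
c7: I2 WR R0
c9: I3 EX
c10: I3 WR R3
c11: I4→FPMUL
c12: I4 RO | I5→FPADD
c13: I5 RO
c16: I5 EX
c17: I4 EX | I5 WR R2
c18: I4 WR R4 | I6→FPADD
c19: I6 RO
c22: I6 EX
c23: I6 WR R3
c24: I7→FPADD
c25: I7 RO | I8→FPMUL
c26: I8 RO
c28: I7 EX
c29: I7 WR R1
c31: I8 EX
c32: I8 WR R0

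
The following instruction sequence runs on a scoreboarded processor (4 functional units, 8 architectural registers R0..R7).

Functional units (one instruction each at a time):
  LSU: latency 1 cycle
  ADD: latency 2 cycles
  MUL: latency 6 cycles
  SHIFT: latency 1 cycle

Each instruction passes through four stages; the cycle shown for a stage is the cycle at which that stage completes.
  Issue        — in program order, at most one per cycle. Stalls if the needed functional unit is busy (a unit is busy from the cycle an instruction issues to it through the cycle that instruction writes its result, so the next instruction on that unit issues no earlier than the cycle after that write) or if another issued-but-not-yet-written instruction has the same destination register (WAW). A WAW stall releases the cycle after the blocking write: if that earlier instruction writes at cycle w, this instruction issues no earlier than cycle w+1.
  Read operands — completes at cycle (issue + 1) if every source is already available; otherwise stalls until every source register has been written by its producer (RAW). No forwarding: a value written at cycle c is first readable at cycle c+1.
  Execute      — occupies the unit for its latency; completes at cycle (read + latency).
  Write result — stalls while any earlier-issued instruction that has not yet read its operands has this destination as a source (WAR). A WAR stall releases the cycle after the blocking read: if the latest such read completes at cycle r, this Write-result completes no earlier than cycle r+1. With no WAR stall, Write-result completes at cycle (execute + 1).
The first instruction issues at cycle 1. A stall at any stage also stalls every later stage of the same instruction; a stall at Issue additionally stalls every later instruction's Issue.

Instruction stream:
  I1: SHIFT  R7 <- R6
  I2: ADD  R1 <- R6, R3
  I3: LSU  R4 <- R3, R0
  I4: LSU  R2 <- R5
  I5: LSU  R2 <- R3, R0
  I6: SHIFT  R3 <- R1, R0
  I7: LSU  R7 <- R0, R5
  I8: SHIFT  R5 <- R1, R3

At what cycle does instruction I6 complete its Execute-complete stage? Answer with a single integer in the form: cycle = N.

cycle = 14

I1 -> (1, 2, 3, 4)
I2 -> (2, 3, 5, 6)
I3 -> (3, 4, 5, 6)
I4 -> (7, 8, 9, 10)  // struct: LSU busy until I3 writes@6
I5 -> (11, 12, 13, 14)  // struct: LSU busy until I4 writes@10
I6 -> (12, 13, 14, 15)
I7 -> (15, 16, 17, 18)  // struct: LSU busy until I5 writes@14
I8 -> (16, 17, 18, 19)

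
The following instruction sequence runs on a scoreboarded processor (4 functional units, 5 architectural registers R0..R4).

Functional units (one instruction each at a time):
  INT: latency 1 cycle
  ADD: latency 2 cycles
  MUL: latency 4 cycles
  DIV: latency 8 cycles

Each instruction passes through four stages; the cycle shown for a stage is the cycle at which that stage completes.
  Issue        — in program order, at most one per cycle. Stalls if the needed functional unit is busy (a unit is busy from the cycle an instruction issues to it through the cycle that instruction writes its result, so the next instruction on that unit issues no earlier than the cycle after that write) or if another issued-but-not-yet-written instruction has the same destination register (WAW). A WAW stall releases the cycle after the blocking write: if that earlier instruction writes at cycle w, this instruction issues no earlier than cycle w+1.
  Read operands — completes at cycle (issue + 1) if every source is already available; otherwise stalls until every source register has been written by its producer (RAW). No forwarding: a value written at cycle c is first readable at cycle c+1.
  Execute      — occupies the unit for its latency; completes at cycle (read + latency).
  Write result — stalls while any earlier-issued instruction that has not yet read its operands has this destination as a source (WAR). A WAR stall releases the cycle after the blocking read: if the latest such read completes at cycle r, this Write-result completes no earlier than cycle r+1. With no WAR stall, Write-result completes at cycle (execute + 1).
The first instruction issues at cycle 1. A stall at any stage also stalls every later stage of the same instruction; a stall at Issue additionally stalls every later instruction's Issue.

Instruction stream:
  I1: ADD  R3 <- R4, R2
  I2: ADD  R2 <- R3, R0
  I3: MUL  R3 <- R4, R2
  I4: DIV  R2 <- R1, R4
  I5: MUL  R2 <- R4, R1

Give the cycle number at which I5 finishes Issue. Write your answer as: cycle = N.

cycle = 22

I1  is:1  ro:2  ex:4  wr:5
I2  is:6  ro:7  ex:9  wr:10  — struct: ADD busy until I1 writes@5
I3  is:7  ro:11  ex:15  wr:16  — RAW R2: wait I2 write@10
I4  is:11  ro:12  ex:20  wr:21  — WAW R2: wait I2 write@10
I5  is:22  ro:23  ex:27  wr:28  — WAW R2: wait I4 write@21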